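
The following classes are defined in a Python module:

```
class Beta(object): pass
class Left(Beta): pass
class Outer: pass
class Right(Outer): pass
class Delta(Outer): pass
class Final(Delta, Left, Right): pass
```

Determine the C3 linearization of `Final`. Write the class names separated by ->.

Final -> Delta -> Left -> Beta -> Right -> Outer -> object

L[Final] = Final + merge(L[Delta], L[Left], L[Right], [Delta Left Right])
  take Delta:  [Delta Outer object] + [Left Beta object] + [Right Outer object] + [Delta Left Right]
  take Left:  [Outer object] + [Left Beta object] + [Right Outer object] + [Left Right]
  take Beta:  [Outer object] + [Beta object] + [Right Outer object] + [Right]
  take Right:  [Outer object] + [object] + [Right Outer object] + [Right]
  take Outer:  [Outer object] + [object] + [Outer object]
  take object:  [object] + [object] + [object]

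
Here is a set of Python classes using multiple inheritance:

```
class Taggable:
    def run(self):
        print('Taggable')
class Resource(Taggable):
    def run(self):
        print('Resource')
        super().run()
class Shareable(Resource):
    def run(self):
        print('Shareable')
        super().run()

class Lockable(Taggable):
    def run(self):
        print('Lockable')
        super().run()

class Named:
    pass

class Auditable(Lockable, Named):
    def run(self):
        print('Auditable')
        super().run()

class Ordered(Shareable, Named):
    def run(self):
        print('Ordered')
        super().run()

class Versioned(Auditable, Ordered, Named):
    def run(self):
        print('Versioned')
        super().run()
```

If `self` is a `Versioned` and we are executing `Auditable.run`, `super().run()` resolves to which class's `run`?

L[Versioned] = Versioned + merge(L[Auditable], L[Ordered], L[Named], [Auditable Ordered Named])
  take Auditable:  [Auditable Lockable Taggable Named object] + [Ordered Shareable Resource Taggable Named object] + [Named object] + [Auditable Ordered Named]
  take Lockable:  [Lockable Taggable Named object] + [Ordered Shareable Resource Taggable Named object] + [Named object] + [Ordered Named]
  take Ordered:  [Taggable Named object] + [Ordered Shareable Resource Taggable Named object] + [Named object] + [Ordered Named]
  take Shareable:  [Taggable Named object] + [Shareable Resource Taggable Named object] + [Named object] + [Named]
  take Resource:  [Taggable Named object] + [Resource Taggable Named object] + [Named object] + [Named]
  take Taggable:  [Taggable Named object] + [Taggable Named object] + [Named object] + [Named]
  take Named:  [Named object] + [Named object] + [Named object] + [Named]
  take object:  [object] + [object] + [object]
MRO: Versioned Auditable Lockable Ordered Shareable Resource Taggable Named object
super() in Auditable.run on a Versioned instance goes to the class after Auditable in Versioned's MRO: Lockable.

Lockable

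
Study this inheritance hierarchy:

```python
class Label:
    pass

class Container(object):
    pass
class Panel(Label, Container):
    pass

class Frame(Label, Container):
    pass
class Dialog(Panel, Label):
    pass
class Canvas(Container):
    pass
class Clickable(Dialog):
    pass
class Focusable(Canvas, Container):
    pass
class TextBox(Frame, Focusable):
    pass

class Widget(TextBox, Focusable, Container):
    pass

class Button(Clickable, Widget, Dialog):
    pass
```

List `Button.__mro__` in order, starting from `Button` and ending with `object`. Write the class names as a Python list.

L[Button] = Button + merge(L[Clickable], L[Widget], L[Dialog], [Clickable Widget Dialog])
  take Clickable:  [Clickable Dialog Panel Label Container object] + [Widget TextBox Frame Label Focusable Canvas Container object] + [Dialog Panel Label Container object] + [Clickable Widget Dialog]
  take Widget:  [Dialog Panel Label Container object] + [Widget TextBox Frame Label Focusable Canvas Container object] + [Dialog Panel Label Container object] + [Widget Dialog]
  take Dialog:  [Dialog Panel Label Container object] + [TextBox Frame Label Focusable Canvas Container object] + [Dialog Panel Label Container object] + [Dialog]
  take Panel:  [Panel Label Container object] + [TextBox Frame Label Focusable Canvas Container object] + [Panel Label Container object]
  take TextBox:  [Label Container object] + [TextBox Frame Label Focusable Canvas Container object] + [Label Container object]
  take Frame:  [Label Container object] + [Frame Label Focusable Canvas Container object] + [Label Container object]
  take Label:  [Label Container object] + [Label Focusable Canvas Container object] + [Label Container object]
  take Focusable:  [Container object] + [Focusable Canvas Container object] + [Container object]
  take Canvas:  [Container object] + [Canvas Container object] + [Container object]
  take Container:  [Container object] + [Container object] + [Container object]
  take object:  [object] + [object] + [object]

[Button, Clickable, Widget, Dialog, Panel, TextBox, Frame, Label, Focusable, Canvas, Container, object]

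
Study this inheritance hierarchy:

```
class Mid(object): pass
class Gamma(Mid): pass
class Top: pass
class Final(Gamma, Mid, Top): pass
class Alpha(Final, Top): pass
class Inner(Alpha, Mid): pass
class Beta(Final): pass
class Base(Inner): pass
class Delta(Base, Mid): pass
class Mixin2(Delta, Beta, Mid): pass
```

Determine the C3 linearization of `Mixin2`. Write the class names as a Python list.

L[Mixin2] = Mixin2 + merge(L[Delta], L[Beta], L[Mid], [Delta Beta Mid])
  take Delta:  [Delta Base Inner Alpha Final Gamma Mid Top object] + [Beta Final Gamma Mid Top object] + [Mid object] + [Delta Beta Mid]
  take Base:  [Base Inner Alpha Final Gamma Mid Top object] + [Beta Final Gamma Mid Top object] + [Mid object] + [Beta Mid]
  take Inner:  [Inner Alpha Final Gamma Mid Top object] + [Beta Final Gamma Mid Top object] + [Mid object] + [Beta Mid]
  take Alpha:  [Alpha Final Gamma Mid Top object] + [Beta Final Gamma Mid Top object] + [Mid object] + [Beta Mid]
  take Beta:  [Final Gamma Mid Top object] + [Beta Final Gamma Mid Top object] + [Mid object] + [Beta Mid]
  take Final:  [Final Gamma Mid Top object] + [Final Gamma Mid Top object] + [Mid object] + [Mid]
  take Gamma:  [Gamma Mid Top object] + [Gamma Mid Top object] + [Mid object] + [Mid]
  take Mid:  [Mid Top object] + [Mid Top object] + [Mid object] + [Mid]
  take Top:  [Top object] + [Top object] + [object]
  take object:  [object] + [object] + [object]

[Mixin2, Delta, Base, Inner, Alpha, Beta, Final, Gamma, Mid, Top, object]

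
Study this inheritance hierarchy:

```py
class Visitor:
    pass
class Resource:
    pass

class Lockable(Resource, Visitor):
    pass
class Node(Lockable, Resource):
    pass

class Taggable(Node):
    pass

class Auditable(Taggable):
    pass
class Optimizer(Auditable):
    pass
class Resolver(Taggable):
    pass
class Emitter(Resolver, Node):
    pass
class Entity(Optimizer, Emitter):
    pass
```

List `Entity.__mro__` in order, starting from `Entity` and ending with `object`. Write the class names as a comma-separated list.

L[Entity] = Entity + merge(L[Optimizer], L[Emitter], [Optimizer Emitter])
  take Optimizer:  [Optimizer Auditable Taggable Node Lockable Resource Visitor object] + [Emitter Resolver Taggable Node Lockable Resource Visitor object] + [Optimizer Emitter]
  take Auditable:  [Auditable Taggable Node Lockable Resource Visitor object] + [Emitter Resolver Taggable Node Lockable Resource Visitor object] + [Emitter]
  take Emitter:  [Taggable Node Lockable Resource Visitor object] + [Emitter Resolver Taggable Node Lockable Resource Visitor object] + [Emitter]
  take Resolver:  [Taggable Node Lockable Resource Visitor object] + [Resolver Taggable Node Lockable Resource Visitor object]
  take Taggable:  [Taggable Node Lockable Resource Visitor object] + [Taggable Node Lockable Resource Visitor object]
  take Node:  [Node Lockable Resource Visitor object] + [Node Lockable Resource Visitor object]
  take Lockable:  [Lockable Resource Visitor object] + [Lockable Resource Visitor object]
  take Resource:  [Resource Visitor object] + [Resource Visitor object]
  take Visitor:  [Visitor object] + [Visitor object]
  take object:  [object] + [object]

Entity, Optimizer, Auditable, Emitter, Resolver, Taggable, Node, Lockable, Resource, Visitor, object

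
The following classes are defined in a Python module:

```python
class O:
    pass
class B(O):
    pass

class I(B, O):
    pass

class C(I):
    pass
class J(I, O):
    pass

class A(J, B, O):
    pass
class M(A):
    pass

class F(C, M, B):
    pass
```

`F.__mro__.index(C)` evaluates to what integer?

1

L[F] = F + merge(L[C], L[M], L[B], [C M B])
  take C:  [C I B O object] + [M A J I B O object] + [B O object] + [C M B]
  take M:  [I B O object] + [M A J I B O object] + [B O object] + [M B]
  take A:  [I B O object] + [A J I B O object] + [B O object] + [B]
  take J:  [I B O object] + [J I B O object] + [B O object] + [B]
  take I:  [I B O object] + [I B O object] + [B O object] + [B]
  take B:  [B O object] + [B O object] + [B O object] + [B]
  take O:  [O object] + [O object] + [O object]
  take object:  [object] + [object] + [object]
MRO: F C M A J I B O object
C sits at index 1.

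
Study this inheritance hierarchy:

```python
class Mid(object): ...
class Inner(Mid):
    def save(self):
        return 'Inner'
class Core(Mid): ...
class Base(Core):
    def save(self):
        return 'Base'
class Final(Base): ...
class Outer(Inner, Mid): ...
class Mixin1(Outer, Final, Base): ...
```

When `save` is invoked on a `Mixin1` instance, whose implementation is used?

L[Mixin1] = Mixin1 + merge(L[Outer], L[Final], L[Base], [Outer Final Base])
  take Outer:  [Outer Inner Mid object] + [Final Base Core Mid object] + [Base Core Mid object] + [Outer Final Base]
  take Inner:  [Inner Mid object] + [Final Base Core Mid object] + [Base Core Mid object] + [Final Base]
  take Final:  [Mid object] + [Final Base Core Mid object] + [Base Core Mid object] + [Final Base]
  take Base:  [Mid object] + [Base Core Mid object] + [Base Core Mid object] + [Base]
  take Core:  [Mid object] + [Core Mid object] + [Core Mid object]
  take Mid:  [Mid object] + [Mid object] + [Mid object]
  take object:  [object] + [object] + [object]
MRO: Mixin1 Outer Inner Final Base Core Mid object
save is defined in: Base, Inner. First along the MRO is Inner.

Inner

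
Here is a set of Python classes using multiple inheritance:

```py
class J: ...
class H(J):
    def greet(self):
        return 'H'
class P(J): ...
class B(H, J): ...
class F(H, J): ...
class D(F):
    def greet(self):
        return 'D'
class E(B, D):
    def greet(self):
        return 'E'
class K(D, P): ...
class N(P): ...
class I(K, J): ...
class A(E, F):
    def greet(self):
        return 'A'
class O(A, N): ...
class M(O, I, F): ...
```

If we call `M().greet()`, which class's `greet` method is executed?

A

L[M] = M + merge(L[O], L[I], L[F], [O I F])
  take O:  [O A E B D F H N P J object] + [I K D F H P J object] + [F H J object] + [O I F]
  take A:  [A E B D F H N P J object] + [I K D F H P J object] + [F H J object] + [I F]
  take E:  [E B D F H N P J object] + [I K D F H P J object] + [F H J object] + [I F]
  take B:  [B D F H N P J object] + [I K D F H P J object] + [F H J object] + [I F]
  take I:  [D F H N P J object] + [I K D F H P J object] + [F H J object] + [I F]
  take K:  [D F H N P J object] + [K D F H P J object] + [F H J object] + [F]
  take D:  [D F H N P J object] + [D F H P J object] + [F H J object] + [F]
  take F:  [F H N P J object] + [F H P J object] + [F H J object] + [F]
  take H:  [H N P J object] + [H P J object] + [H J object]
  take N:  [N P J object] + [P J object] + [J object]
  take P:  [P J object] + [P J object] + [J object]
  take J:  [J object] + [J object] + [J object]
  take object:  [object] + [object] + [object]
MRO: M O A E B I K D F H N P J object
greet is defined in: A, D, E, H. First along the MRO is A.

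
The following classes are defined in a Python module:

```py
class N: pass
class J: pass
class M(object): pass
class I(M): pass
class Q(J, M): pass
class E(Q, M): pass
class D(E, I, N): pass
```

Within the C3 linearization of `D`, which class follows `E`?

L[D] = D + merge(L[E], L[I], L[N], [E I N])
  take E:  [E Q J M object] + [I M object] + [N object] + [E I N]
  take Q:  [Q J M object] + [I M object] + [N object] + [I N]
  take J:  [J M object] + [I M object] + [N object] + [I N]
  take I:  [M object] + [I M object] + [N object] + [I N]
  take M:  [M object] + [M object] + [N object] + [N]
  take N:  [object] + [object] + [N object] + [N]
  take object:  [object] + [object] + [object]
MRO: D E Q J I M N object
E is at position 1; next is Q.

Q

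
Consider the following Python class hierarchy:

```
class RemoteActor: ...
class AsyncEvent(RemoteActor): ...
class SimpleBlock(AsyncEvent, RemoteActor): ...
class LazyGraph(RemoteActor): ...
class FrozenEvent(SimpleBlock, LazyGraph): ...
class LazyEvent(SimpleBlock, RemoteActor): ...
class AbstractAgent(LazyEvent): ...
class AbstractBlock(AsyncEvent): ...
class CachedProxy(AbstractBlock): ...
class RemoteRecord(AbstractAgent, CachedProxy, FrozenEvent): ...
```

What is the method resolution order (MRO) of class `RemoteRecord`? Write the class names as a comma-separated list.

RemoteRecord, AbstractAgent, LazyEvent, CachedProxy, AbstractBlock, FrozenEvent, SimpleBlock, AsyncEvent, LazyGraph, RemoteActor, object

L[RemoteRecord] = RemoteRecord + merge(L[AbstractAgent], L[CachedProxy], L[FrozenEvent], [AbstractAgent CachedProxy FrozenEvent])
  take AbstractAgent:  [AbstractAgent LazyEvent SimpleBlock AsyncEvent RemoteActor object] + [CachedProxy AbstractBlock AsyncEvent RemoteActor object] + [FrozenEvent SimpleBlock AsyncEvent LazyGraph RemoteActor object] + [AbstractAgent CachedProxy FrozenEvent]
  take LazyEvent:  [LazyEvent SimpleBlock AsyncEvent RemoteActor object] + [CachedProxy AbstractBlock AsyncEvent RemoteActor object] + [FrozenEvent SimpleBlock AsyncEvent LazyGraph RemoteActor object] + [CachedProxy FrozenEvent]
  take CachedProxy:  [SimpleBlock AsyncEvent RemoteActor object] + [CachedProxy AbstractBlock AsyncEvent RemoteActor object] + [FrozenEvent SimpleBlock AsyncEvent LazyGraph RemoteActor object] + [CachedProxy FrozenEvent]
  take AbstractBlock:  [SimpleBlock AsyncEvent RemoteActor object] + [AbstractBlock AsyncEvent RemoteActor object] + [FrozenEvent SimpleBlock AsyncEvent LazyGraph RemoteActor object] + [FrozenEvent]
  take FrozenEvent:  [SimpleBlock AsyncEvent RemoteActor object] + [AsyncEvent RemoteActor object] + [FrozenEvent SimpleBlock AsyncEvent LazyGraph RemoteActor object] + [FrozenEvent]
  take SimpleBlock:  [SimpleBlock AsyncEvent RemoteActor object] + [AsyncEvent RemoteActor object] + [SimpleBlock AsyncEvent LazyGraph RemoteActor object]
  take AsyncEvent:  [AsyncEvent RemoteActor object] + [AsyncEvent RemoteActor object] + [AsyncEvent LazyGraph RemoteActor object]
  take LazyGraph:  [RemoteActor object] + [RemoteActor object] + [LazyGraph RemoteActor object]
  take RemoteActor:  [RemoteActor object] + [RemoteActor object] + [RemoteActor object]
  take object:  [object] + [object] + [object]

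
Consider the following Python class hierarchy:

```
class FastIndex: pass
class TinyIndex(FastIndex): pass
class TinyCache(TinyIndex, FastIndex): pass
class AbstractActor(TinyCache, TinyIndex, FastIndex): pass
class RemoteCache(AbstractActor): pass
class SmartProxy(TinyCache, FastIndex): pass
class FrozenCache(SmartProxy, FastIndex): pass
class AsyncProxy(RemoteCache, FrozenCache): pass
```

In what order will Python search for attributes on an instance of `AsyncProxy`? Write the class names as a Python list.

L[AsyncProxy] = AsyncProxy + merge(L[RemoteCache], L[FrozenCache], [RemoteCache FrozenCache])
  take RemoteCache:  [RemoteCache AbstractActor TinyCache TinyIndex FastIndex object] + [FrozenCache SmartProxy TinyCache TinyIndex FastIndex object] + [RemoteCache FrozenCache]
  take AbstractActor:  [AbstractActor TinyCache TinyIndex FastIndex object] + [FrozenCache SmartProxy TinyCache TinyIndex FastIndex object] + [FrozenCache]
  take FrozenCache:  [TinyCache TinyIndex FastIndex object] + [FrozenCache SmartProxy TinyCache TinyIndex FastIndex object] + [FrozenCache]
  take SmartProxy:  [TinyCache TinyIndex FastIndex object] + [SmartProxy TinyCache TinyIndex FastIndex object]
  take TinyCache:  [TinyCache TinyIndex FastIndex object] + [TinyCache TinyIndex FastIndex object]
  take TinyIndex:  [TinyIndex FastIndex object] + [TinyIndex FastIndex object]
  take FastIndex:  [FastIndex object] + [FastIndex object]
  take object:  [object] + [object]

[AsyncProxy, RemoteCache, AbstractActor, FrozenCache, SmartProxy, TinyCache, TinyIndex, FastIndex, object]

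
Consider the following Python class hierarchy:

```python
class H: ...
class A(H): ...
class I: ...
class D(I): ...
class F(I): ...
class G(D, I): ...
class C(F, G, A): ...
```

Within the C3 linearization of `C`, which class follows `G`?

D

L[C] = C + merge(L[F], L[G], L[A], [F G A])
  take F:  [F I object] + [G D I object] + [A H object] + [F G A]
  take G:  [I object] + [G D I object] + [A H object] + [G A]
  take D:  [I object] + [D I object] + [A H object] + [A]
  take I:  [I object] + [I object] + [A H object] + [A]
  take A:  [object] + [object] + [A H object] + [A]
  take H:  [object] + [object] + [H object]
  take object:  [object] + [object] + [object]
MRO: C F G D I A H object
G is at position 2; next is D.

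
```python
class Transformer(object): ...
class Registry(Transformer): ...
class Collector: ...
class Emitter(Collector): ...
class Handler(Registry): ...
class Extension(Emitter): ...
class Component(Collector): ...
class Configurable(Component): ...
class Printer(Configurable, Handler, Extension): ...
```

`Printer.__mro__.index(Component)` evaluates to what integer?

L[Printer] = Printer + merge(L[Configurable], L[Handler], L[Extension], [Configurable Handler Extension])
  take Configurable:  [Configurable Component Collector object] + [Handler Registry Transformer object] + [Extension Emitter Collector object] + [Configurable Handler Extension]
  take Component:  [Component Collector object] + [Handler Registry Transformer object] + [Extension Emitter Collector object] + [Handler Extension]
  take Handler:  [Collector object] + [Handler Registry Transformer object] + [Extension Emitter Collector object] + [Handler Extension]
  take Registry:  [Collector object] + [Registry Transformer object] + [Extension Emitter Collector object] + [Extension]
  take Transformer:  [Collector object] + [Transformer object] + [Extension Emitter Collector object] + [Extension]
  take Extension:  [Collector object] + [object] + [Extension Emitter Collector object] + [Extension]
  take Emitter:  [Collector object] + [object] + [Emitter Collector object]
  take Collector:  [Collector object] + [object] + [Collector object]
  take object:  [object] + [object] + [object]
MRO: Printer Configurable Component Handler Registry Transformer Extension Emitter Collector object
Component sits at index 2.

2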